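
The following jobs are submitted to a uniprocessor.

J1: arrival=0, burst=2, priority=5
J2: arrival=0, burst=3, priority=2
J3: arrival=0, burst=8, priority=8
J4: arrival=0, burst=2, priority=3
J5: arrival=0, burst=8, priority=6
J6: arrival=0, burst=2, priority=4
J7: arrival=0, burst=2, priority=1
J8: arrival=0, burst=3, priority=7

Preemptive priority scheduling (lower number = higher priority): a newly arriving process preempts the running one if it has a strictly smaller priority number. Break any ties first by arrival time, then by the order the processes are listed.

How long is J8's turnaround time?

22

Timeline: | J7 0-2 | J2 2-5 | J4 5-7 | J6 7-9 | J1 9-11 | J5 11-19 | J8 19-22 | J3 22-30 |
Completion: J1=11  J2=5  J3=30  J4=7  J5=19  J6=9  J7=2  J8=22
Turnaround(J8) = completion − arrival = 22 − 0 = 22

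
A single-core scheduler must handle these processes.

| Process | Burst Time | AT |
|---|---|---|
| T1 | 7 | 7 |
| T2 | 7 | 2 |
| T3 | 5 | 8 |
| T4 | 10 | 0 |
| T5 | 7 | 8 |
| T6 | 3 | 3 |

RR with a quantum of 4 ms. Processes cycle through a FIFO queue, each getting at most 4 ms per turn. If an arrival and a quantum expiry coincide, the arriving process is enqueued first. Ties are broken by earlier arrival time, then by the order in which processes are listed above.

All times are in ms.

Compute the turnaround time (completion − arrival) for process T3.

28

Schedule: | T4 0-4 | T2 4-8 | T6 8-11 | T4 11-15 | T1 15-19 | T3 19-23 | T5 23-27 | T2 27-30 | T4 30-32 | T1 32-35 | T3 35-36 | T5 36-39 |
Completion: T1=35  T2=30  T3=36  T4=32  T5=39  T6=11
Turnaround(T3) = completion − arrival = 36 − 8 = 28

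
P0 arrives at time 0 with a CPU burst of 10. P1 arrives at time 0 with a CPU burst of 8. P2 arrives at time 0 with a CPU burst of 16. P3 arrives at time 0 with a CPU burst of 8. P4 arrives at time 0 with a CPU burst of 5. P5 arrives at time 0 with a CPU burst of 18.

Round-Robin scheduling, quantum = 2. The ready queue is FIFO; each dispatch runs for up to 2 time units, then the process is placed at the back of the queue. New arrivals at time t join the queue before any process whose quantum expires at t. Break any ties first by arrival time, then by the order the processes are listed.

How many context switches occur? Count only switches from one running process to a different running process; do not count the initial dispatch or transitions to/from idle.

Timeline: | P0 0-2 | P1 2-4 | P2 4-6 | P3 6-8 | P4 8-10 | P5 10-12 | P0 12-14 | P1 14-16 | P2 16-18 | P3 18-20 | P4 20-22 | P5 22-24 | P0 24-26 | P1 26-28 | P2 28-30 | P3 30-32 | P4 32-33 | P5 33-35 | P0 35-37 | P1 37-39 | P2 39-41 | P3 41-43 | P5 43-45 | P0 45-47 | P2 47-49 | P5 49-51 | P2 51-53 | P5 53-55 | P2 55-57 | P5 57-59 | P2 59-61 | P5 61-65 |
Completion: P0=47  P1=39  P2=61  P3=43  P4=33  P5=65
Turnaround (C−A): P0=47  P1=39  P2=61  P3=43  P4=33  P5=65

31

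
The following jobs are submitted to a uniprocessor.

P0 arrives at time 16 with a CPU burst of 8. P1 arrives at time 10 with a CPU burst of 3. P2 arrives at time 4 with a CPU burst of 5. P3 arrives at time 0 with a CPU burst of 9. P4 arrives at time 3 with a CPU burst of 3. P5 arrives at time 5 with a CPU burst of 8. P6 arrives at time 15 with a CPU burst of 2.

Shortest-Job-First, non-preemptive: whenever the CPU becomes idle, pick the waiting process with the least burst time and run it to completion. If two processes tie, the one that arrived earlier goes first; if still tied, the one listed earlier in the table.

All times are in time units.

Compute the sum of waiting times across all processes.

52

Timeline: | P3 0-9 | P4 9-12 | P1 12-15 | P6 15-17 | P2 17-22 | P5 22-30 | P0 30-38 |
Completion: P0=38  P1=15  P2=22  P3=9  P4=12  P5=30  P6=17
Turnaround (C−A): P0=22  P1=5  P2=18  P3=9  P4=9  P5=25  P6=2
Waiting = turnaround − burst: P0=14, P1=2, P2=13, P3=0, P4=6, P5=17, P6=0
Total waiting = 14 + 2 + 13 + 0 + 6 + 17 + 0 = 52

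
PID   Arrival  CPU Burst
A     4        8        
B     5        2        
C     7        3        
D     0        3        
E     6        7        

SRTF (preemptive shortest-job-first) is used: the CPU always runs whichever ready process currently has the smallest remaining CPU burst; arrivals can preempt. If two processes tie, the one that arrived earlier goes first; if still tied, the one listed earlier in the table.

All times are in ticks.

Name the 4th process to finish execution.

A

Schedule: | D 0-3 | idle 3-4 | A 4-5 | B 5-7 | C 7-10 | A 10-17 | E 17-24 |
Completion: A=17  B=7  C=10  D=3  E=24
Turnaround (C−A): A=13  B=2  C=3  D=3  E=18
Finish order: D → B → C → A → E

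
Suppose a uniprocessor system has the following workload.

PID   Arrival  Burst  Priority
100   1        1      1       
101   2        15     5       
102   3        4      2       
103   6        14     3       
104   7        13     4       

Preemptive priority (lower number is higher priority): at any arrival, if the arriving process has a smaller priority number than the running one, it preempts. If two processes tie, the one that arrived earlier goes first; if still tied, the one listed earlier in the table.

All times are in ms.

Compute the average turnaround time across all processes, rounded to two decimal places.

18.60

Gantt: | idle 0-1 | 100 1-2 | 101 2-3 | 102 3-7 | 103 7-21 | 104 21-34 | 101 34-48 |
Completion: 100=2  101=48  102=7  103=21  104=34
Turnaround (C−A): 100=1  101=46  102=4  103=15  104=27
Turnaround times: 100=1, 101=46, 102=4, 103=15, 104=27
Average turnaround = (1+46+4+15+27) / 5 = 93/5 = 18.60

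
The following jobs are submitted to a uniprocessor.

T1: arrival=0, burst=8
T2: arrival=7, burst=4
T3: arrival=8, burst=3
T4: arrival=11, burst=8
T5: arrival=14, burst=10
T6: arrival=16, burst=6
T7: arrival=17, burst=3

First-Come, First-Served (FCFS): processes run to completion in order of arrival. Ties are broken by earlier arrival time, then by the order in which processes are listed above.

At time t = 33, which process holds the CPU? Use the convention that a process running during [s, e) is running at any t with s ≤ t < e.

Schedule: | T1 0-8 | T2 8-12 | T3 12-15 | T4 15-23 | T5 23-33 | T6 33-39 | T7 39-42 |
Completion: T1=8  T2=12  T3=15  T4=23  T5=33  T6=39  T7=42

T6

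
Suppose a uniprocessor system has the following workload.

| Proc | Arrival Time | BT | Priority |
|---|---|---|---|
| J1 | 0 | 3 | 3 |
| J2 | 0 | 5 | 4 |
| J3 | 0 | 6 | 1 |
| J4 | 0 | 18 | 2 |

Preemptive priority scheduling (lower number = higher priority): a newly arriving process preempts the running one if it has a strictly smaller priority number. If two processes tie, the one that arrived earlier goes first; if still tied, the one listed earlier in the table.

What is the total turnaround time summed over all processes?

Timeline: | J3 0-6 | J4 6-24 | J1 24-27 | J2 27-32 |
Completion: J1=27  J2=32  J3=6  J4=24
Turnaround (C−A): J1=27  J2=32  J3=6  J4=24
Turnaround = completion − arrival: J1=27, J2=32, J3=6, J4=24
Total turnaround = 27 + 32 + 6 + 24 = 89

89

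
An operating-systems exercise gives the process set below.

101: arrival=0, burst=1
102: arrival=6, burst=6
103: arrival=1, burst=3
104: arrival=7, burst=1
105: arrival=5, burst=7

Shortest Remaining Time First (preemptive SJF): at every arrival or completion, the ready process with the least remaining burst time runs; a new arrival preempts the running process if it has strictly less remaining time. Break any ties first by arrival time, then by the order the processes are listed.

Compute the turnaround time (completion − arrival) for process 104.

1

Timeline: | 101 0-1 | 103 1-4 | idle 4-5 | 105 5-7 | 104 7-8 | 105 8-13 | 102 13-19 |
Completion: 101=1  102=19  103=4  104=8  105=13
Turnaround(104) = completion − arrival = 8 − 7 = 1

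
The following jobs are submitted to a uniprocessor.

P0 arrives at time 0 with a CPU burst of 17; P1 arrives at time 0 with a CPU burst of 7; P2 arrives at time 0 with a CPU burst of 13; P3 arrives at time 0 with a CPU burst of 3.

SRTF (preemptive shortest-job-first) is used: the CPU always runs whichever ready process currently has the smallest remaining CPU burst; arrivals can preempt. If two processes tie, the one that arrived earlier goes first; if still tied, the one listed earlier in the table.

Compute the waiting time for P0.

23

Timeline: | P3 0-3 | P1 3-10 | P2 10-23 | P0 23-40 |
Completion: P0=40  P1=10  P2=23  P3=3
Turnaround (C−A): P0=40  P1=10  P2=23  P3=3
Waiting(P0) = turnaround − burst = 40 − 17 = 23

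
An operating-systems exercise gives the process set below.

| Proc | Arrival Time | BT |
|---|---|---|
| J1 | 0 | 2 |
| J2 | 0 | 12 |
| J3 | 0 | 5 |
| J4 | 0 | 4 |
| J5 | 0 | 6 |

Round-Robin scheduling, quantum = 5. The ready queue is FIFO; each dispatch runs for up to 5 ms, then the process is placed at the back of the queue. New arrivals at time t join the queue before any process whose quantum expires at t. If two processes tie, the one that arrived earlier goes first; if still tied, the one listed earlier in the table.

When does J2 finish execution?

29

Timeline: | J1 0-2 | J2 2-7 | J3 7-12 | J4 12-16 | J5 16-21 | J2 21-26 | J5 26-27 | J2 27-29 |
Completion: J1=2  J2=29  J3=12  J4=16  J5=27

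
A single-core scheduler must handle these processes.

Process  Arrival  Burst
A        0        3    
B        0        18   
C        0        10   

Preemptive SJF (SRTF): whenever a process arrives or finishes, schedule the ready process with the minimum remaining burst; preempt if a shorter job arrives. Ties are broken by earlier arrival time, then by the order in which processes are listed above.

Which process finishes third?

B

Gantt: | A 0-3 | C 3-13 | B 13-31 |
Completion: A=3  B=31  C=13
Turnaround (C−A): A=3  B=31  C=13
Finish order: A → C → B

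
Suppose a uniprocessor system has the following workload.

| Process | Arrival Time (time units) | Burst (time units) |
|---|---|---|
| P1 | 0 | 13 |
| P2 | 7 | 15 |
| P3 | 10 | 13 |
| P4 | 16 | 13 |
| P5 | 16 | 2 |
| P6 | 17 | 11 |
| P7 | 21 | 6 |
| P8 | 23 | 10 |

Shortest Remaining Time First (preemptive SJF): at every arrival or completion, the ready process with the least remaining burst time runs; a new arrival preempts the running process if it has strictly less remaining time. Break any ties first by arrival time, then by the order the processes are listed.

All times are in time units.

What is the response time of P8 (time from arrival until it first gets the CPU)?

11

Timeline: | P1 0-13 | P3 13-16 | P5 16-18 | P3 18-21 | P7 21-27 | P3 27-34 | P8 34-44 | P6 44-55 | P4 55-68 | P2 68-83 |
Completion: P1=13  P2=83  P3=34  P4=68  P5=18  P6=55  P7=27  P8=44
Turnaround (C−A): P1=13  P2=76  P3=24  P4=52  P5=2  P6=38  P7=6  P8=21
Response(P8) = first start − arrival = 34 − 23 = 11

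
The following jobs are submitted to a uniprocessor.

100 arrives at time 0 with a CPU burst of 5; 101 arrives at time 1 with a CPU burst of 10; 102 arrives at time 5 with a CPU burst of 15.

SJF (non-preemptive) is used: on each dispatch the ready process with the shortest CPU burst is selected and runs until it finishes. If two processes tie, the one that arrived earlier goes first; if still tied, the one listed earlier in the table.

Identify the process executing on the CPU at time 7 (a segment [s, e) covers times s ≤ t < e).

Timeline: | 100 0-5 | 101 5-15 | 102 15-30 |
Completion: 100=5  101=15  102=30

101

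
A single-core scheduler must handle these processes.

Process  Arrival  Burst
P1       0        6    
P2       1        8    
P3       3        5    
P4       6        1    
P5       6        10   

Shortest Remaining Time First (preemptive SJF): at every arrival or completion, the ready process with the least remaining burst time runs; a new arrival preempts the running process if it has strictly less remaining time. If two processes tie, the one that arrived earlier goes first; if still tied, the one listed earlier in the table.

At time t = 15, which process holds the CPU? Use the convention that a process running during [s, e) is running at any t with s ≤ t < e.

Timeline: | P1 0-6 | P4 6-7 | P3 7-12 | P2 12-20 | P5 20-30 |
Completion: P1=6  P2=20  P3=12  P4=7  P5=30
Turnaround (C−A): P1=6  P2=19  P3=9  P4=1  P5=24

P2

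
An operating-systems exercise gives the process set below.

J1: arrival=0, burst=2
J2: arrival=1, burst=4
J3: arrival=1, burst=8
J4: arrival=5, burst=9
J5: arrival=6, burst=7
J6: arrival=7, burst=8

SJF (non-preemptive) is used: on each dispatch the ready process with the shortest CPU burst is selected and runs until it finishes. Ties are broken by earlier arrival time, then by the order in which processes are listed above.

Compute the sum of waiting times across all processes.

Gantt: | J1 0-2 | J2 2-6 | J5 6-13 | J3 13-21 | J6 21-29 | J4 29-38 |
Completion: J1=2  J2=6  J3=21  J4=38  J5=13  J6=29
Waiting = turnaround − burst: J1=0, J2=1, J3=12, J4=24, J5=0, J6=14
Total waiting = 0 + 1 + 12 + 24 + 0 + 14 = 51

51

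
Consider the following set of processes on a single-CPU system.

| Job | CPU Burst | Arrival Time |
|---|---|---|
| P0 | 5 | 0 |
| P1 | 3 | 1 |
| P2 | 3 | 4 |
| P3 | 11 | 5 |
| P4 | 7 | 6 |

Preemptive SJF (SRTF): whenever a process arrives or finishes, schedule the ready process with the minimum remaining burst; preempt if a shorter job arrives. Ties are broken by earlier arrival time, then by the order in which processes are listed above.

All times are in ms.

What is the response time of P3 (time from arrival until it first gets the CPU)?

13

Gantt: | P0 0-1 | P1 1-4 | P2 4-7 | P0 7-11 | P4 11-18 | P3 18-29 |
Completion: P0=11  P1=4  P2=7  P3=29  P4=18
Turnaround (C−A): P0=11  P1=3  P2=3  P3=24  P4=12
Response(P3) = first start − arrival = 18 − 5 = 13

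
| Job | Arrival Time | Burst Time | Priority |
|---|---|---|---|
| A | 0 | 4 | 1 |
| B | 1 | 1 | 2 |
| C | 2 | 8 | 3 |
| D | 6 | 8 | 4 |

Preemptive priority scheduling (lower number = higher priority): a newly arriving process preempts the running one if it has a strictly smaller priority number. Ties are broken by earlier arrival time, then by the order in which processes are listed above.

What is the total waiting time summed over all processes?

Timeline: | A 0-4 | B 4-5 | C 5-13 | D 13-21 |
Completion: A=4  B=5  C=13  D=21
Waiting = turnaround − burst: A=0, B=3, C=3, D=7
Total waiting = 0 + 3 + 3 + 7 = 13

13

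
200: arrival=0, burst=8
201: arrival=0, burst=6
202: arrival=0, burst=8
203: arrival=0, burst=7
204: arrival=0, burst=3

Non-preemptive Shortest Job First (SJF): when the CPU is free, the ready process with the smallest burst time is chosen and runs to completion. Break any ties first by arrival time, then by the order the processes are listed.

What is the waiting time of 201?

3

Schedule: | 204 0-3 | 201 3-9 | 203 9-16 | 200 16-24 | 202 24-32 |
Completion: 200=24  201=9  202=32  203=16  204=3
Turnaround (C−A): 200=24  201=9  202=32  203=16  204=3
Waiting(201) = turnaround − burst = 9 − 6 = 3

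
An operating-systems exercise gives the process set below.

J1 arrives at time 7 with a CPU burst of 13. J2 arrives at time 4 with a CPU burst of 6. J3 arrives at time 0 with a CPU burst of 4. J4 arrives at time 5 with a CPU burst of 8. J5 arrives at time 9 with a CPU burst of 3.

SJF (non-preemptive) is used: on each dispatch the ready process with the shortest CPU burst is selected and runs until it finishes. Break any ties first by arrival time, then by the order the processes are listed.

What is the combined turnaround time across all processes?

57

Gantt: | J3 0-4 | J2 4-10 | J5 10-13 | J4 13-21 | J1 21-34 |
Completion: J1=34  J2=10  J3=4  J4=21  J5=13
Turnaround (C−A): J1=27  J2=6  J3=4  J4=16  J5=4
Turnaround = completion − arrival: J1=27, J2=6, J3=4, J4=16, J5=4
Total turnaround = 27 + 6 + 4 + 16 + 4 = 57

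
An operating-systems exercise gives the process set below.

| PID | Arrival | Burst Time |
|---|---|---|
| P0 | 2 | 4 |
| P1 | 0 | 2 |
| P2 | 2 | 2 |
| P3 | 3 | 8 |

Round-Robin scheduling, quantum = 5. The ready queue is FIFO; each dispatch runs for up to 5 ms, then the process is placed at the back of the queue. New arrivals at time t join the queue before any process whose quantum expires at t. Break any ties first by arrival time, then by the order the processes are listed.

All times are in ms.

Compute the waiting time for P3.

Gantt: | P1 0-2 | P0 2-6 | P2 6-8 | P3 8-16 |
Completion: P0=6  P1=2  P2=8  P3=16
Turnaround (C−A): P0=4  P1=2  P2=6  P3=13
Waiting(P3) = turnaround − burst = 13 − 8 = 5

5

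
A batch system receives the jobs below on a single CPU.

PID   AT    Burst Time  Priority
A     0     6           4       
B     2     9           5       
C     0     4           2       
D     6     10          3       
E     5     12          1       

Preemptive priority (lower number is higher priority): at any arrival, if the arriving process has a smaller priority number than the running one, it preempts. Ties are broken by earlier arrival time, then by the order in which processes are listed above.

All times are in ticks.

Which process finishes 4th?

A

Gantt: | C 0-4 | A 4-5 | E 5-17 | D 17-27 | A 27-32 | B 32-41 |
Completion: A=32  B=41  C=4  D=27  E=17
Turnaround (C−A): A=32  B=39  C=4  D=21  E=12
Finish order: C → E → D → A → B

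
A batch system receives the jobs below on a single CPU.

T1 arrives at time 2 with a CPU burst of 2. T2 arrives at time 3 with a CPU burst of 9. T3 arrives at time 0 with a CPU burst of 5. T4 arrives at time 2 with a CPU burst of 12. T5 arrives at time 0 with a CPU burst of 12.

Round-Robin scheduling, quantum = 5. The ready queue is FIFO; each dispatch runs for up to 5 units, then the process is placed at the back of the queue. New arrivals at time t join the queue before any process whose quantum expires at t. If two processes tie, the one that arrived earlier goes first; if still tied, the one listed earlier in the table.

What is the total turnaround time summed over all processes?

Gantt: | T3 0-5 | T5 5-10 | T1 10-12 | T4 12-17 | T2 17-22 | T5 22-27 | T4 27-32 | T2 32-36 | T5 36-38 | T4 38-40 |
Completion: T1=12  T2=36  T3=5  T4=40  T5=38
Turnaround = completion − arrival: T1=10, T2=33, T3=5, T4=38, T5=38
Total turnaround = 10 + 33 + 5 + 38 + 38 = 124

124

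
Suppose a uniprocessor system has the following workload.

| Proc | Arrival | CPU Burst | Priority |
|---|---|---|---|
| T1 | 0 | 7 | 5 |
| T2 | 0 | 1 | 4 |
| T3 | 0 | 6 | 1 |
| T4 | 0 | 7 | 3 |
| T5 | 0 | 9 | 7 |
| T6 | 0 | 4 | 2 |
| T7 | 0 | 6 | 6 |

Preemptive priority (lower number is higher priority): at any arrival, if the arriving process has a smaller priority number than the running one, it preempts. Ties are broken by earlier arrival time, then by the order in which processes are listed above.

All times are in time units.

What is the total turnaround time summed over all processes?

147

Schedule: | T3 0-6 | T6 6-10 | T4 10-17 | T2 17-18 | T1 18-25 | T7 25-31 | T5 31-40 |
Completion: T1=25  T2=18  T3=6  T4=17  T5=40  T6=10  T7=31
Turnaround (C−A): T1=25  T2=18  T3=6  T4=17  T5=40  T6=10  T7=31
Turnaround = completion − arrival: T1=25, T2=18, T3=6, T4=17, T5=40, T6=10, T7=31
Total turnaround = 25 + 18 + 6 + 17 + 40 + 10 + 31 = 147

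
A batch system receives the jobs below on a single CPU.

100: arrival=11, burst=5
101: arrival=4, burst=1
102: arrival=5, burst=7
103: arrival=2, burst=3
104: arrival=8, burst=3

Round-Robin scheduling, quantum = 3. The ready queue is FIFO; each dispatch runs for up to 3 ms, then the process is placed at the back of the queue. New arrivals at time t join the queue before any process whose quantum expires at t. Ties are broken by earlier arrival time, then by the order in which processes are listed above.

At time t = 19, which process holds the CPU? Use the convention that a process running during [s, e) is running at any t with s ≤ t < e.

Gantt: | idle 0-2 | 103 2-5 | 101 5-6 | 102 6-9 | 104 9-12 | 102 12-15 | 100 15-18 | 102 18-19 | 100 19-21 |
Completion: 100=21  101=6  102=19  103=5  104=12
Turnaround (C−A): 100=10  101=2  102=14  103=3  104=4

100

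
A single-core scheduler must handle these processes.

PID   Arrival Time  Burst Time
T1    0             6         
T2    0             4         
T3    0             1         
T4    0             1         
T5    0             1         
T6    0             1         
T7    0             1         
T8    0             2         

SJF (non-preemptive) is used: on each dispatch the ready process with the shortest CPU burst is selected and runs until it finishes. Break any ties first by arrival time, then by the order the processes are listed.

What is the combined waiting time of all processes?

33

Timeline: | T3 0-1 | T4 1-2 | T5 2-3 | T6 3-4 | T7 4-5 | T8 5-7 | T2 7-11 | T1 11-17 |
Completion: T1=17  T2=11  T3=1  T4=2  T5=3  T6=4  T7=5  T8=7
Waiting = turnaround − burst: T1=11, T2=7, T3=0, T4=1, T5=2, T6=3, T7=4, T8=5
Total waiting = 11 + 7 + 0 + 1 + 2 + 3 + 4 + 5 = 33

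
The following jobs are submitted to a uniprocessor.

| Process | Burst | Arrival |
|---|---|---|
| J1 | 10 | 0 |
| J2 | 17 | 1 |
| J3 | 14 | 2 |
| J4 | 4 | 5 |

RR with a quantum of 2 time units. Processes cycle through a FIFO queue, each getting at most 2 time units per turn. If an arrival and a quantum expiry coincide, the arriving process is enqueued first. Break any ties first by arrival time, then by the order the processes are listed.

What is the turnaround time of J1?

30

Gantt: | J1 0-2 | J2 2-4 | J3 4-6 | J1 6-8 | J2 8-10 | J4 10-12 | J3 12-14 | J1 14-16 | J2 16-18 | J4 18-20 | J3 20-22 | J1 22-24 | J2 24-26 | J3 26-28 | J1 28-30 | J2 30-32 | J3 32-34 | J2 34-36 | J3 36-38 | J2 38-40 | J3 40-42 | J2 42-45 |
Completion: J1=30  J2=45  J3=42  J4=20
Turnaround (C−A): J1=30  J2=44  J3=40  J4=15
Turnaround(J1) = completion − arrival = 30 − 0 = 30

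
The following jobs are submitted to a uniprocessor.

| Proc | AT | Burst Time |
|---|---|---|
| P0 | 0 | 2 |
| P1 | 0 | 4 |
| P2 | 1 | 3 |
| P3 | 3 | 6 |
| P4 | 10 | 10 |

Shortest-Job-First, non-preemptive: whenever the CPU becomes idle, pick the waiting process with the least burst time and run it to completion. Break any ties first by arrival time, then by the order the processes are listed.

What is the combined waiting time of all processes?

17

Schedule: | P0 0-2 | P2 2-5 | P1 5-9 | P3 9-15 | P4 15-25 |
Completion: P0=2  P1=9  P2=5  P3=15  P4=25
Turnaround (C−A): P0=2  P1=9  P2=4  P3=12  P4=15
Waiting = turnaround − burst: P0=0, P1=5, P2=1, P3=6, P4=5
Total waiting = 0 + 5 + 1 + 6 + 5 = 17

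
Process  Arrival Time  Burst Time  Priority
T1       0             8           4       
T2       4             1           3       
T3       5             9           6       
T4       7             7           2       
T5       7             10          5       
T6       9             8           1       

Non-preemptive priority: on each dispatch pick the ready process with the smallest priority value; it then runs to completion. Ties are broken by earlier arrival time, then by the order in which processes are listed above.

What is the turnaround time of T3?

Schedule: | T1 0-8 | T4 8-15 | T6 15-23 | T2 23-24 | T5 24-34 | T3 34-43 |
Completion: T1=8  T2=24  T3=43  T4=15  T5=34  T6=23
Turnaround(T3) = completion − arrival = 43 − 5 = 38

38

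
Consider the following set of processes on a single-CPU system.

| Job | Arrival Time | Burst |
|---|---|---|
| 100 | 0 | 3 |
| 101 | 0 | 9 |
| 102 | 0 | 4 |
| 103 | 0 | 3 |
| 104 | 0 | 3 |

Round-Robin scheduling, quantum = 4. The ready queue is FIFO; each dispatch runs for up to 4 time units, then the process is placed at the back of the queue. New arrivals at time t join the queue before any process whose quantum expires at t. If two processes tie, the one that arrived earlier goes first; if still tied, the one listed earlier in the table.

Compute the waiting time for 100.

0

Timeline: | 100 0-3 | 101 3-7 | 102 7-11 | 103 11-14 | 104 14-17 | 101 17-22 |
Completion: 100=3  101=22  102=11  103=14  104=17
Turnaround (C−A): 100=3  101=22  102=11  103=14  104=17
Waiting(100) = turnaround − burst = 3 − 3 = 0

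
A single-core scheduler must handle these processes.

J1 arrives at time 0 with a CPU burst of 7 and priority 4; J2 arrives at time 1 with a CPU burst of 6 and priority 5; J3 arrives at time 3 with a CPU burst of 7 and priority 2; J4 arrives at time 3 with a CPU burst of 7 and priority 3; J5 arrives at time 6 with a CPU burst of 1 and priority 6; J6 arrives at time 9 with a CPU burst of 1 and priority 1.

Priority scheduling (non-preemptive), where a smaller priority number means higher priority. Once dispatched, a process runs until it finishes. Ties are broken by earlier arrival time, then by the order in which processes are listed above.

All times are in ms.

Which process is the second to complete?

Schedule: | J1 0-7 | J3 7-14 | J6 14-15 | J4 15-22 | J2 22-28 | J5 28-29 |
Completion: J1=7  J2=28  J3=14  J4=22  J5=29  J6=15
Finish order: J1 → J3 → J6 → J4 → J2 → J5

J3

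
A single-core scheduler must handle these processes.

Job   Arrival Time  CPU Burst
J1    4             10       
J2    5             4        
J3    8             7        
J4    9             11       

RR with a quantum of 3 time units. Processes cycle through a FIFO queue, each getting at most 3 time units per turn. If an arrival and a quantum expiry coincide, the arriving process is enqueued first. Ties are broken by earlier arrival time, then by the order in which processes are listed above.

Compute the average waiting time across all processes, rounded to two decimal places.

14.75

Timeline: | idle 0-4 | J1 4-7 | J2 7-10 | J1 10-13 | J3 13-16 | J4 16-19 | J2 19-20 | J1 20-23 | J3 23-26 | J4 26-29 | J1 29-30 | J3 30-31 | J4 31-36 |
Completion: J1=30  J2=20  J3=31  J4=36
Waiting times: J1=16, J2=11, J3=16, J4=16
Average waiting = (16+11+16+16) / 4 = 59/4 = 14.75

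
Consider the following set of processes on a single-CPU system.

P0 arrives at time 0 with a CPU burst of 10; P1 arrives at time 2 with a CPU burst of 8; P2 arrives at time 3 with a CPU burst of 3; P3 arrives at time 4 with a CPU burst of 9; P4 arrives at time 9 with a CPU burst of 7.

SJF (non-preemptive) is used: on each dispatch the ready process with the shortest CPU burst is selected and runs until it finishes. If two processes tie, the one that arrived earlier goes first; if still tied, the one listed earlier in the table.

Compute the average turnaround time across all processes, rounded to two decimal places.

18.00

Schedule: | P0 0-10 | P2 10-13 | P4 13-20 | P1 20-28 | P3 28-37 |
Completion: P0=10  P1=28  P2=13  P3=37  P4=20
Turnaround (C−A): P0=10  P1=26  P2=10  P3=33  P4=11
Turnaround times: P0=10, P1=26, P2=10, P3=33, P4=11
Average turnaround = (10+26+10+33+11) / 5 = 90/5 = 18.00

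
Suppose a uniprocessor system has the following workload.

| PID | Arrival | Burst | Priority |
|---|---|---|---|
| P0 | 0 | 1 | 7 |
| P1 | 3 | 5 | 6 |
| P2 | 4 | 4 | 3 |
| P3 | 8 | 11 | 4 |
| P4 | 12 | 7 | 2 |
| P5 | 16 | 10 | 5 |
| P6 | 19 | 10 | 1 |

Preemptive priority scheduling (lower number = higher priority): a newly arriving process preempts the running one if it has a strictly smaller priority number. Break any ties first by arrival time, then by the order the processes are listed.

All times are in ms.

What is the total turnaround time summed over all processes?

Schedule: | P0 0-1 | idle 1-3 | P1 3-4 | P2 4-8 | P3 8-12 | P4 12-19 | P6 19-29 | P3 29-36 | P5 36-46 | P1 46-50 |
Completion: P0=1  P1=50  P2=8  P3=36  P4=19  P5=46  P6=29
Turnaround (C−A): P0=1  P1=47  P2=4  P3=28  P4=7  P5=30  P6=10
Turnaround = completion − arrival: P0=1, P1=47, P2=4, P3=28, P4=7, P5=30, P6=10
Total turnaround = 1 + 47 + 4 + 28 + 7 + 30 + 10 = 127

127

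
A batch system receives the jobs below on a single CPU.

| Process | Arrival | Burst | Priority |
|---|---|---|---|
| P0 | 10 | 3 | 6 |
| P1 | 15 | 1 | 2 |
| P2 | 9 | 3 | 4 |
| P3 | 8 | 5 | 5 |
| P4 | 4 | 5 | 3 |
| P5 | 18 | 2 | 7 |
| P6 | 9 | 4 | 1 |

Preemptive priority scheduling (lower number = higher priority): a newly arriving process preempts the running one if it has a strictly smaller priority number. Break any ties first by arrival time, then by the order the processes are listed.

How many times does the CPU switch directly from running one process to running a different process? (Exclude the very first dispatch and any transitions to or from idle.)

Timeline: | idle 0-4 | P4 4-9 | P6 9-13 | P2 13-15 | P1 15-16 | P2 16-17 | P3 17-22 | P0 22-25 | P5 25-27 |
Completion: P0=25  P1=16  P2=17  P3=22  P4=9  P5=27  P6=13
Turnaround (C−A): P0=15  P1=1  P2=8  P3=14  P4=5  P5=9  P6=4

7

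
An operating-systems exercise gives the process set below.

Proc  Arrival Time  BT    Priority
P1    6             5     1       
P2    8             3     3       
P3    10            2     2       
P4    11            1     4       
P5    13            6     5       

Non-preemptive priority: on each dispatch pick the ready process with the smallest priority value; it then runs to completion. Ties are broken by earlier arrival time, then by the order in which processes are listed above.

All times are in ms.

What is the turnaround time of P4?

Schedule: | idle 0-6 | P1 6-11 | P3 11-13 | P2 13-16 | P4 16-17 | P5 17-23 |
Completion: P1=11  P2=16  P3=13  P4=17  P5=23
Turnaround(P4) = completion − arrival = 17 − 11 = 6

6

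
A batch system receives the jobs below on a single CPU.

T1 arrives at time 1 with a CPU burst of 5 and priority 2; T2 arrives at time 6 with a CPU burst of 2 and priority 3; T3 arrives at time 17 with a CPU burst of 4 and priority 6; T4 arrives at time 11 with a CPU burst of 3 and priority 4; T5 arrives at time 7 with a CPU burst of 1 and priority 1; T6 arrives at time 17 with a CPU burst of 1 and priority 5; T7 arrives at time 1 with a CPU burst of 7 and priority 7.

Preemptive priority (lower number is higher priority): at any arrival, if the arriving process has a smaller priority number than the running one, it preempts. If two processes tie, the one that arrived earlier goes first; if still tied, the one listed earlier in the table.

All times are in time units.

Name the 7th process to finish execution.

Schedule: | idle 0-1 | T1 1-6 | T2 6-7 | T5 7-8 | T2 8-9 | T7 9-11 | T4 11-14 | T7 14-17 | T6 17-18 | T3 18-22 | T7 22-24 |
Completion: T1=6  T2=9  T3=22  T4=14  T5=8  T6=18  T7=24
Turnaround (C−A): T1=5  T2=3  T3=5  T4=3  T5=1  T6=1  T7=23
Finish order: T1 → T5 → T2 → T4 → T6 → T3 → T7

T7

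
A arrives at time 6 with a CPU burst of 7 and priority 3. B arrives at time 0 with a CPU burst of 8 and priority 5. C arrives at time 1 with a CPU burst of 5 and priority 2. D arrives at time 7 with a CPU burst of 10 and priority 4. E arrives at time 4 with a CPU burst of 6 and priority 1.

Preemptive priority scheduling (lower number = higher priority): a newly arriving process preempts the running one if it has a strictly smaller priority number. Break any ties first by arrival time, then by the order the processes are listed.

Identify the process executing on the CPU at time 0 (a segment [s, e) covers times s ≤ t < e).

B

Gantt: | B 0-1 | C 1-4 | E 4-10 | C 10-12 | A 12-19 | D 19-29 | B 29-36 |
Completion: A=19  B=36  C=12  D=29  E=10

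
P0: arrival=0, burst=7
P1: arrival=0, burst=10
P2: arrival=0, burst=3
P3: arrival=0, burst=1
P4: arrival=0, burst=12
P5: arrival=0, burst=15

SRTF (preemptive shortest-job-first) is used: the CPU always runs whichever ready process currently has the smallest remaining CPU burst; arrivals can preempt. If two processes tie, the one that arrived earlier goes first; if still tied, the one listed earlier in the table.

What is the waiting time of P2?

Timeline: | P3 0-1 | P2 1-4 | P0 4-11 | P1 11-21 | P4 21-33 | P5 33-48 |
Completion: P0=11  P1=21  P2=4  P3=1  P4=33  P5=48
Turnaround (C−A): P0=11  P1=21  P2=4  P3=1  P4=33  P5=48
Waiting(P2) = turnaround − burst = 4 − 3 = 1

1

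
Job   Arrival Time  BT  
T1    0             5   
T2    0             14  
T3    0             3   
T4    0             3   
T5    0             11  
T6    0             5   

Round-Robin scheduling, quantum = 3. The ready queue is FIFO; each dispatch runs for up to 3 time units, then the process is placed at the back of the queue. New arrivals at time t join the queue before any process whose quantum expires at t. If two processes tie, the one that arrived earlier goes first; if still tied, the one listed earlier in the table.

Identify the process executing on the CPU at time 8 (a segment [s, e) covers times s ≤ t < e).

Schedule: | T1 0-3 | T2 3-6 | T3 6-9 | T4 9-12 | T5 12-15 | T6 15-18 | T1 18-20 | T2 20-23 | T5 23-26 | T6 26-28 | T2 28-31 | T5 31-34 | T2 34-37 | T5 37-39 | T2 39-41 |
Completion: T1=20  T2=41  T3=9  T4=12  T5=39  T6=28

T3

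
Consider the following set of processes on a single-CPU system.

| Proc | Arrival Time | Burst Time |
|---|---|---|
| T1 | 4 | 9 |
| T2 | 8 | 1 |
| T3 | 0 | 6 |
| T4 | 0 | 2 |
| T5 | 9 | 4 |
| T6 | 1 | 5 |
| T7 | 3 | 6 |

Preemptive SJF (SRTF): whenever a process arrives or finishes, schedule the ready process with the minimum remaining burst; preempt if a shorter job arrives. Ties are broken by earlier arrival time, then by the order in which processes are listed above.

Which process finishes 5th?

Timeline: | T4 0-2 | T6 2-7 | T3 7-8 | T2 8-9 | T5 9-13 | T3 13-18 | T7 18-24 | T1 24-33 |
Completion: T1=33  T2=9  T3=18  T4=2  T5=13  T6=7  T7=24
Turnaround (C−A): T1=29  T2=1  T3=18  T4=2  T5=4  T6=6  T7=21
Finish order: T4 → T6 → T2 → T5 → T3 → T7 → T1

T3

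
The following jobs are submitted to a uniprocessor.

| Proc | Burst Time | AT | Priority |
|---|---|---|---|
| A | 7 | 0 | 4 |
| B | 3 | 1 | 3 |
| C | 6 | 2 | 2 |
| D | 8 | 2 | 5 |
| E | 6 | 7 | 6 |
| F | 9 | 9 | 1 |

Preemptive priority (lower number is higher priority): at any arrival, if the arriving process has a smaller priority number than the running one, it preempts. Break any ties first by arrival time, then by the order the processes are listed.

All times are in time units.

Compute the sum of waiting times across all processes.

Timeline: | A 0-1 | B 1-2 | C 2-8 | B 8-9 | F 9-18 | B 18-19 | A 19-25 | D 25-33 | E 33-39 |
Completion: A=25  B=19  C=8  D=33  E=39  F=18
Waiting = turnaround − burst: A=18, B=15, C=0, D=23, E=26, F=0
Total waiting = 18 + 15 + 0 + 23 + 26 + 0 = 82

82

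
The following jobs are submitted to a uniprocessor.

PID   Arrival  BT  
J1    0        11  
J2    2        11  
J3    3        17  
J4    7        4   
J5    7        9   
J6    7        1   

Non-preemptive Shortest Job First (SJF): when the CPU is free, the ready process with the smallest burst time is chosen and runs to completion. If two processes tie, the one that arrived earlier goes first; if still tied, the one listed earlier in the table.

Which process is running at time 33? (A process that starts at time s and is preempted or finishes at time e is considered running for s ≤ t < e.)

J2

Schedule: | J1 0-11 | J6 11-12 | J4 12-16 | J5 16-25 | J2 25-36 | J3 36-53 |
Completion: J1=11  J2=36  J3=53  J4=16  J5=25  J6=12
Turnaround (C−A): J1=11  J2=34  J3=50  J4=9  J5=18  J6=5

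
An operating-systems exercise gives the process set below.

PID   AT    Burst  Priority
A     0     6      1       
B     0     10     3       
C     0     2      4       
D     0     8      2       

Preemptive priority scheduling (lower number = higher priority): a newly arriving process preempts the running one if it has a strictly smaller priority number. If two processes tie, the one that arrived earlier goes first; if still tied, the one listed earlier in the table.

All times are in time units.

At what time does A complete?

Timeline: | A 0-6 | D 6-14 | B 14-24 | C 24-26 |
Completion: A=6  B=24  C=26  D=14
Turnaround (C−A): A=6  B=24  C=26  D=14

6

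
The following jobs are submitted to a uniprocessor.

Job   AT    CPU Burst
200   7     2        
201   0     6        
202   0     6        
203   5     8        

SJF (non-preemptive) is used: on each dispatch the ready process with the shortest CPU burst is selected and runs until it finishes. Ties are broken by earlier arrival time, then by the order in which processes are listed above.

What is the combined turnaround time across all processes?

42

Timeline: | 201 0-6 | 202 6-12 | 200 12-14 | 203 14-22 |
Completion: 200=14  201=6  202=12  203=22
Turnaround (C−A): 200=7  201=6  202=12  203=17
Turnaround = completion − arrival: 200=7, 201=6, 202=12, 203=17
Total turnaround = 7 + 6 + 12 + 17 = 42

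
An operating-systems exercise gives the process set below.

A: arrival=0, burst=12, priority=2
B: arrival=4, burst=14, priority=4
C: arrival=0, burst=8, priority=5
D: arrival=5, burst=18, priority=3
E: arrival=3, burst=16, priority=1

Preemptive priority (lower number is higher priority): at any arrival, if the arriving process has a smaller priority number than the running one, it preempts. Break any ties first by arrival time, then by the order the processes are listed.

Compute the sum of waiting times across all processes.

141

Gantt: | A 0-3 | E 3-19 | A 19-28 | D 28-46 | B 46-60 | C 60-68 |
Completion: A=28  B=60  C=68  D=46  E=19
Waiting = turnaround − burst: A=16, B=42, C=60, D=23, E=0
Total waiting = 16 + 42 + 60 + 23 + 0 = 141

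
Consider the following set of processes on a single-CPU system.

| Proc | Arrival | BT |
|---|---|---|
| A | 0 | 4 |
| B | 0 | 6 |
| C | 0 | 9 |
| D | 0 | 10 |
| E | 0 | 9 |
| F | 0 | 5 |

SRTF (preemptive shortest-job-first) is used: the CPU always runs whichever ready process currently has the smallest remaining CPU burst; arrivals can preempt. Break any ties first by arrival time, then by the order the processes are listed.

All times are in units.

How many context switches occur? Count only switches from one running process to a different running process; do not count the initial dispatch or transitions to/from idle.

5

Schedule: | A 0-4 | F 4-9 | B 9-15 | C 15-24 | E 24-33 | D 33-43 |
Completion: A=4  B=15  C=24  D=43  E=33  F=9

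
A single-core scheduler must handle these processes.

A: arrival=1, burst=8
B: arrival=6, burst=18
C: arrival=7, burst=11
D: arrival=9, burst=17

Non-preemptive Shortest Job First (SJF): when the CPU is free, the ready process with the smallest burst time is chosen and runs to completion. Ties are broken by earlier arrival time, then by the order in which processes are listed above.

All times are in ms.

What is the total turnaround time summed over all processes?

98

Timeline: | idle 0-1 | A 1-9 | C 9-20 | D 20-37 | B 37-55 |
Completion: A=9  B=55  C=20  D=37
Turnaround (C−A): A=8  B=49  C=13  D=28
Turnaround = completion − arrival: A=8, B=49, C=13, D=28
Total turnaround = 8 + 49 + 13 + 28 = 98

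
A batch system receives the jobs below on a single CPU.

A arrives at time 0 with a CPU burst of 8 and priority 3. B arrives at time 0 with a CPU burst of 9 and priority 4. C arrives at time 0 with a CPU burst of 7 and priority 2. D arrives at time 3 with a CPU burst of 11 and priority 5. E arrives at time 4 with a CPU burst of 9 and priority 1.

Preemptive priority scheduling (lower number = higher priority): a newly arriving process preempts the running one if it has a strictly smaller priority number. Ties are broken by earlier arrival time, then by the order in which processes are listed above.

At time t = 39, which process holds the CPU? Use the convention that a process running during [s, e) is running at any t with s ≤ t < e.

Gantt: | C 0-4 | E 4-13 | C 13-16 | A 16-24 | B 24-33 | D 33-44 |
Completion: A=24  B=33  C=16  D=44  E=13

D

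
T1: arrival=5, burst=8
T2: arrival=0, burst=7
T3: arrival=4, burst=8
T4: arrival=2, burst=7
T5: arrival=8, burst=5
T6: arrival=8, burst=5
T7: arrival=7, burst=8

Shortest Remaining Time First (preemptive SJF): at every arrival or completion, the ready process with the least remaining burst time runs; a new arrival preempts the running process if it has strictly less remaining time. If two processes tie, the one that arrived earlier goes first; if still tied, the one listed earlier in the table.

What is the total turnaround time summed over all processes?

148

Timeline: | T2 0-7 | T4 7-8 | T5 8-13 | T6 13-18 | T4 18-24 | T3 24-32 | T1 32-40 | T7 40-48 |
Completion: T1=40  T2=7  T3=32  T4=24  T5=13  T6=18  T7=48
Turnaround (C−A): T1=35  T2=7  T3=28  T4=22  T5=5  T6=10  T7=41
Turnaround = completion − arrival: T1=35, T2=7, T3=28, T4=22, T5=5, T6=10, T7=41
Total turnaround = 35 + 7 + 28 + 22 + 5 + 10 + 41 = 148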